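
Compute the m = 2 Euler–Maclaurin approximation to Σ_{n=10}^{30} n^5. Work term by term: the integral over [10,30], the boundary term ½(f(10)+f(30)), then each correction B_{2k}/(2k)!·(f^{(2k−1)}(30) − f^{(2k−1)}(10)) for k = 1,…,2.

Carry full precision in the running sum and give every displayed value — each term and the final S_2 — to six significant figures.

Integral: ∫_10^30 x^5 dx = 1.21333e+08.
½[f(10) + f(30)] = ½[100000 + 2.43000e+07] = 1.22000e+07.
Integral + boundary = 1.33533e+08.
Order-1 term: 1/12 · (4.05000e+06 − 50000.0) = 333333.
Partial sum through k=1: 1.33867e+08.
Order-2 term: −1/720 · (54000.0 − 6000.00) = -66.6667.

S_2 ≈ 1.33867e+08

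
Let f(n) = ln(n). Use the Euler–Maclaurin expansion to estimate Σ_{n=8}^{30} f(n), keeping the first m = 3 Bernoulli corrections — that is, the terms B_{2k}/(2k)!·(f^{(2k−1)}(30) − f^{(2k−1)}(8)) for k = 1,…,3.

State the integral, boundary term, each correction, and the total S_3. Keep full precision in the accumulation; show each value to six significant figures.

S_3 ≈ 66.1331

The integral term ∫_8^30 ln(x) dx = 63.4004.
Endpoint term: (f(8) + f(30))/2 = (2.07944 + 3.40120)/2 = 2.74032.
Integral + boundary = 66.1407.
k=1: B_{2}/(2)! × [f^{(1)}(30) − f^{(1)}(8)] = 1/12 × (0.0333333 − 0.125000) = -0.00763889.
After k=1: 66.1331.
k=2: B_{4}/(4)! × [f^{(3)}(30) − f^{(3)}(8)] = −1/720 × (7.40741e-05 − 0.00390625) = 5.32247e-06.
After k=2: 66.1331.
k=3: B_{6}/(6)! × [f^{(5)}(30) − f^{(5)}(8)] = 1/30240 × (9.87654e-07 − 0.000732422) = -2.41876e-08.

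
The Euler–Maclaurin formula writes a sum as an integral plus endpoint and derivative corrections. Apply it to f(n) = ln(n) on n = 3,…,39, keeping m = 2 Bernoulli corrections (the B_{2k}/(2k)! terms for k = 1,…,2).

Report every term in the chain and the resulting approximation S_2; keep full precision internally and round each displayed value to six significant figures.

Integral: ∫_3^39 ln(x) dx = 103.583.
Boundary: ½(f(3) + f(39)) = ½(1.09861 + 3.66356) = 2.38109.
Integral + boundary = 105.964.
k=1: B_{2}/(2)! × [f^{(1)}(39) − f^{(1)}(3)] = 1/12 × (0.0256410 − 0.333333) = -0.0256410.
Partial sum through k=1: 105.939.
k=2: B_{4}/(4)! × [f^{(3)}(39) − f^{(3)}(3)] = −1/720 × (3.37160e-05 − 0.0740741) = 0.000102834.

S_2 ≈ 105.939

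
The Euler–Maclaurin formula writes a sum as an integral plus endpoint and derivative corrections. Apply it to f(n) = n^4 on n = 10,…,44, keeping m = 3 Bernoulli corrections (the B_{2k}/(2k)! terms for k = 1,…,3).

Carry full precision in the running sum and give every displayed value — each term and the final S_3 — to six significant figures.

The integral term ∫_10^44 x^4 dx = 3.29632e+07.
Boundary: ½(f(10) + f(44)) = ½(10000.0 + 3.74810e+06) = 1.87905e+06.
Running total after boundary: 3.48423e+07.
Correction k=1: B_{2}/2! · (f^{(1)}(44) − f^{(1)}(10)) = 1/12 · (340736 − 4000.00) = 28061.3.
Partial sum through k=1: 3.48704e+07.
Correction k=2: B_{4}/4! · (f^{(3)}(44) − f^{(3)}(10)) = −1/720 · (1056.00 − 240.000) = -1.13333.
Partial sum through k=2: 3.48704e+07.
Correction k=3: B_{6}/6! · (f^{(5)}(44) − f^{(5)}(10)) = 1/30240 · (0.00000 − 0.00000) = 0.00000.

S_3 ≈ 3.48704e+07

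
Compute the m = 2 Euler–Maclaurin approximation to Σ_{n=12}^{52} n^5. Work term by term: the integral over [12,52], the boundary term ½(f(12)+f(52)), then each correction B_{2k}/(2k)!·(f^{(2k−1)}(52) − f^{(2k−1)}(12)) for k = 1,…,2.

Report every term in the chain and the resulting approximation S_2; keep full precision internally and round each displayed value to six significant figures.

The integral term ∫_12^52 x^5 dx = 3.29460e+09.
Endpoint term: (f(12) + f(52))/2 = (248832 + 3.80204e+08)/2 = 1.90226e+08.
So far: 3.48483e+09.
Correction k=1: B_{2}/2! · (f^{(1)}(52) − f^{(1)}(12)) = 1/12 · (3.65581e+07 − 103680) = 3.03787e+06.
After k=1: 3.48787e+09.
Correction k=2: B_{4}/4! · (f^{(3)}(52) − f^{(3)}(12)) = −1/720 · (162240 − 8640.00) = -213.333.

S_2 ≈ 3.48787e+09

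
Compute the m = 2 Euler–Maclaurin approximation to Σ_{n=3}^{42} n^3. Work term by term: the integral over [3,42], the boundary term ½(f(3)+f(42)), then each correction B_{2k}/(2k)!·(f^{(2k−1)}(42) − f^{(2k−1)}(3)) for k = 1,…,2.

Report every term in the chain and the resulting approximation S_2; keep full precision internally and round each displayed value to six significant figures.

S_2 ≈ 815400

∫_3^42 x^3 dx evaluates to 777904.
Endpoint term: (f(3) + f(42))/2 = (27.0000 + 74088.0)/2 = 37057.5.
Integral + boundary = 814961.
Order-1 term: 1/12 · (5292.00 − 27.0000) = 438.750.
Partial sum through k=1: 815400.
Order-2 term: −1/720 · (6.00000 − 6.00000) = 0.00000.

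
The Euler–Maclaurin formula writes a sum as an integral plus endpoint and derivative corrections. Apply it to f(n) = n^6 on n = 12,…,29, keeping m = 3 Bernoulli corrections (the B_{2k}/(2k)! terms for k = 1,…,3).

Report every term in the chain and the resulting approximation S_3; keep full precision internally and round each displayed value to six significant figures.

S_3 ≈ 2.76818e+09

Integral: ∫_12^29 x^6 dx = 2.45915e+09.
½[f(12) + f(29)] = ½[2.98598e+06 + 5.94823e+08] = 2.98905e+08.
So far: 2.75805e+09.
k=1: B_{2}/(2)! × [f^{(1)}(29) − f^{(1)}(12)] = 1/12 × (1.23067e+08 − 1.49299e+06) = 1.01312e+07.
Partial sum through k=1: 2.76819e+09.
k=2: B_{4}/(4)! × [f^{(3)}(29) − f^{(3)}(12)] = −1/720 × (2.92668e+06 − 207360) = -3776.83.
Partial sum through k=2: 2.76818e+09.
k=3: B_{6}/(6)! × [f^{(5)}(29) − f^{(5)}(12)] = 1/30240 × (20880.0 − 8640.00) = 0.404762.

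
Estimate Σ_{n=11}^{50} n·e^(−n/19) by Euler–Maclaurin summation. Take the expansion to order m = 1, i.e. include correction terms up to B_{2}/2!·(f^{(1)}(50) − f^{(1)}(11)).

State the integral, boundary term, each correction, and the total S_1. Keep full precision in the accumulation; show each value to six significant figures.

The integral term ∫_11^50 x·e^(−x/19) dx = 225.132.
Endpoint term: (f(11) + f(50))/2 = (6.16537 + 3.59824)/2 = 4.88180.
So far: 230.014.
Order-1 term: 1/12 · (-0.117416 − 0.235995) = -0.0294509.

S_1 ≈ 229.985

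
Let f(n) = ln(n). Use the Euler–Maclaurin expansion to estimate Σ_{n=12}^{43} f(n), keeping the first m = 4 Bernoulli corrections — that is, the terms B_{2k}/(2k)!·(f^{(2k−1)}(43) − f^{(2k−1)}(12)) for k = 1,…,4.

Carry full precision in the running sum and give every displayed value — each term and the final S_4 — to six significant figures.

S_4 ≈ 104.031

∫_12^43 ln(x) dx evaluates to 100.913.
Boundary: ½(f(12) + f(43)) = ½(2.48491 + 3.76120) = 3.12305.
So far: 104.036.
Correction k=1: B_{2}/2! · (f^{(1)}(43) − f^{(1)}(12)) = 1/12 · (0.0232558 − 0.0833333) = -0.00500646.
After k=1: 104.031.
Correction k=2: B_{4}/4! · (f^{(3)}(43) − f^{(3)}(12)) = −1/720 · (2.51550e-05 − 0.00115741) = 1.57257e-06.
After k=2: 104.031.
Correction k=3: B_{6}/6! · (f^{(5)}(43) − f^{(5)}(12)) = 1/30240 · (1.63256e-07 − 9.64506e-05) = -3.18411e-09.
After k=3: 104.031.
Correction k=4: B_{8}/8! · (f^{(7)}(43) − f^{(7)}(12)) = −1/1209600 · (2.64883e-09 − 2.00939e-05) = 1.66098e-11.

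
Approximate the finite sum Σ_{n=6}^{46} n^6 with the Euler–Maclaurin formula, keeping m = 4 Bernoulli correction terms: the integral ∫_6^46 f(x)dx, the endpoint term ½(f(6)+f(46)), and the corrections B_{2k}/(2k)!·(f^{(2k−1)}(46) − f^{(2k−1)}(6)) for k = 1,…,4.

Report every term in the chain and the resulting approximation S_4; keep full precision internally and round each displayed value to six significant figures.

Integral: ∫_6^46 x^6 dx = 6.22596e+10.
½[f(6) + f(46)] = ½[46656.0 + 9.47430e+09] = 4.73717e+09.
Running total after boundary: 6.69968e+10.
Correction k=1: B_{2}/2! · (f^{(1)}(46) − f^{(1)}(6)) = 1/12 · (1.23578e+09 − 46656.0) = 1.02978e+08.
After k=1: 6.70998e+10.
Correction k=2: B_{4}/4! · (f^{(3)}(46) − f^{(3)}(6)) = −1/720 · (1.16803e+07 − 25920.0) = -16186.7.
After k=2: 6.70998e+10.
Correction k=3: B_{6}/6! · (f^{(5)}(46) − f^{(5)}(6)) = 1/30240 · (33120.0 − 4320.00) = 0.952381.
After k=3: 6.70998e+10.
Correction k=4: B_{8}/8! · (f^{(7)}(46) − f^{(7)}(6)) = −1/1209600 · (0.00000 − 0.00000) = 0.00000.

S_4 ≈ 6.70998e+10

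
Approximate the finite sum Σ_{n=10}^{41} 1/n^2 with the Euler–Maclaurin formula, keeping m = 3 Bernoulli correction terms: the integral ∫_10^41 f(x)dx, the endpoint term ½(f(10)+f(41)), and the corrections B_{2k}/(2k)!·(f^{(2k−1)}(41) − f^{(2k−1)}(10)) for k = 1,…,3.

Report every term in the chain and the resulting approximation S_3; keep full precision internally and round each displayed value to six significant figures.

The integral term ∫_10^41 1/x^2 dx = 0.0756098.
Boundary: ½(f(10) + f(41)) = ½(0.0100000 + 0.000594884) = 0.00529744.
Integral + boundary = 0.0809072.
Correction k=1: B_{2}/2! · (f^{(1)}(41) − f^{(1)}(10)) = 1/12 · (-2.90187e-05 − (-0.00200000)) = 0.000164248.
Running total after k=1: 0.0810714.
Correction k=2: B_{4}/4! · (f^{(3)}(41) − f^{(3)}(10)) = −1/720 · (-2.07153e-07 − (-0.000240000)) = -3.33046e-07.
Running total after k=2: 0.0810711.
Correction k=3: B_{6}/6! · (f^{(5)}(41) − f^{(5)}(10)) = 1/30240 · (-3.69697e-09 − (-7.20000e-05)) = 2.38083e-09.

S_3 ≈ 0.0810711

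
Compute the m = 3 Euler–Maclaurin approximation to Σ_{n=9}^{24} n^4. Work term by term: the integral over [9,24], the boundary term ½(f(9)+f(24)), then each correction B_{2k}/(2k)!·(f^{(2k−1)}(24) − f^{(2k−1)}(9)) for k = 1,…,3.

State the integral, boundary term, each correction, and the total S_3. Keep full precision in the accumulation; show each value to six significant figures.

Integral: ∫_9^24 x^4 dx = 1.58072e+06.
Boundary: ½(f(9) + f(24)) = ½(6561.00 + 331776) = 169168.
So far: 1.74988e+06.
Order-1 term: 1/12 · (55296.0 − 2916.00) = 4365.00.
Running total after k=1: 1.75425e+06.
Order-2 term: −1/720 · (576.000 − 216.000) = -0.500000.
Running total after k=2: 1.75425e+06.
Order-3 term: 1/30240 · (0.00000 − 0.00000) = 0.00000.

S_3 ≈ 1.75425e+06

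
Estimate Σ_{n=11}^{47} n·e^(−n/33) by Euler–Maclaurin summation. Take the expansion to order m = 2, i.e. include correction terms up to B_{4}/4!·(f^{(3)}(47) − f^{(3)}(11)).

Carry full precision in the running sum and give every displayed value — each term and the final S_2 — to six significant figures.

S_2 ≈ 414.529

Integral: ∫_11^47 x·e^(−x/33) dx = 404.980.
Endpoint term: (f(11) + f(47))/2 = (7.88184 + 11.3125)/2 = 9.59715.
So far: 414.577.
Order-1 term: 1/12 · (-0.102111 − 0.477688) = -0.0483166.
Running total after k=1: 414.529.
Order-2 term: −1/720 · (0.000348274 − 0.00175459) = 1.95322e-06.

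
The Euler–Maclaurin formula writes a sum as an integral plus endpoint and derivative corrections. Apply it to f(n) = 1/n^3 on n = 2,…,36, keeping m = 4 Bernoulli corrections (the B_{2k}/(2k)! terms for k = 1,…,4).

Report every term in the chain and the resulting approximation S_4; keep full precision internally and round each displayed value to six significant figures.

S_4 ≈ 0.201627

∫_2^36 1/x^3 dx evaluates to 0.124614.
½[f(2) + f(36)] = ½[0.125000 + 2.14335e-05] = 0.0625107.
Running total after boundary: 0.187125.
Order-1 term: 1/12 · (-1.78612e-06 − (-0.187500)) = 0.0156249.
After k=1: 0.202750.
Order-2 term: −1/720 · (-2.75636e-08 − (-0.937500)) = -0.00130208.
After k=2: 0.201448.
Order-3 term: 1/30240 · (-8.93265e-10 − (-9.84375)) = 0.000325521.
After k=3: 0.201773.
Order-4 term: −1/1209600 · (-4.96259e-11 − (-177.188)) = -0.000146484.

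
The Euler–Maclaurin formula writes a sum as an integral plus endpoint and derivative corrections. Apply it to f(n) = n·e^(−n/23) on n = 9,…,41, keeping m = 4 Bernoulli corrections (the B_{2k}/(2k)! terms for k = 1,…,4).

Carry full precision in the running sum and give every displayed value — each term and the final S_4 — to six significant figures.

∫_9^41 x·e^(−x/23) dx evaluates to 250.076.
½[f(9) + f(41)] = ½[6.08557 + 6.89615] = 6.49086.
So far: 256.567.
k=1: B_{2}/(2)! × [f^{(1)}(41) − f^{(1)}(9)] = 1/12 × (-0.131634 − 0.411584) = -0.0452682.
Partial sum through k=1: 256.521.
k=2: B_{4}/(4)! × [f^{(3)}(41) − f^{(3)}(9)] = −1/720 × (0.000387077 − 0.00333447) = 4.09360e-06.
Partial sum through k=2: 256.521.
k=3: B_{6}/(6)! × [f^{(5)}(41) − f^{(5)}(9)] = 1/30240 × (1.93382e-06 − 1.11359e-05) = -3.04302e-10.
Partial sum through k=3: 256.521.
k=4: B_{8}/(8)! × [f^{(7)}(41) − f^{(7)}(9)] = −1/1209600 × (5.92801e-09 − 3.01861e-08) = 2.00547e-14.

S_4 ≈ 256.521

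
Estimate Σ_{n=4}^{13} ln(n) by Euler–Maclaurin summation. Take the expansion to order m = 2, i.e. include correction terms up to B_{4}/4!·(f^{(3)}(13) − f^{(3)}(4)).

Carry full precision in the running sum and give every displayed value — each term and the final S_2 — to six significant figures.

Integral: ∫_4^13 ln(x) dx = 18.7992.
Boundary: ½(f(4) + f(13)) = ½(1.38629 + 2.56495) = 1.97562.
Running total after boundary: 20.7748.
Order-1 term: 1/12 · (0.0769231 − 0.250000) = -0.0144231.
After k=1: 20.7604.
Order-2 term: −1/720 · (0.000910332 − 0.0312500) = 4.21384e-05.

S_2 ≈ 20.7604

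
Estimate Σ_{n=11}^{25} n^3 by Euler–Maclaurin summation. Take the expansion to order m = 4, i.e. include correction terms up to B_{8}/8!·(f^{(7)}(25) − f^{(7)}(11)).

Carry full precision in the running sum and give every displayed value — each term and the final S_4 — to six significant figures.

S_4 ≈ 102600

∫_11^25 x^3 dx evaluates to 93996.0.
Endpoint term: (f(11) + f(25))/2 = (1331.00 + 15625.0)/2 = 8478.00.
Integral + boundary = 102474.
Order-1 term: 1/12 · (1875.00 − 363.000) = 126.000.
Partial sum through k=1: 102600.
Order-2 term: −1/720 · (6.00000 − 6.00000) = 0.00000.
Partial sum through k=2: 102600.
Order-3 term: 1/30240 · (0.00000 − 0.00000) = 0.00000.
Partial sum through k=3: 102600.
Order-4 term: −1/1209600 · (0.00000 − 0.00000) = 0.00000.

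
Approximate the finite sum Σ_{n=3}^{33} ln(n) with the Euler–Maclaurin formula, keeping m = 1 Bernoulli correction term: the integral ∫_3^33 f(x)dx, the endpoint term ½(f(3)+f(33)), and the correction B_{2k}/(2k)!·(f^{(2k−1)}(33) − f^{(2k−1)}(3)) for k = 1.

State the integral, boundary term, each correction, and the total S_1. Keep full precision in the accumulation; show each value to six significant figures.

The integral term ∫_3^33 ln(x) dx = 82.0889.
Boundary: ½(f(3) + f(33)) = ½(1.09861 + 3.49651) = 2.29756.
So far: 84.3865.
Correction k=1: B_{2}/2! · (f^{(1)}(33) − f^{(1)}(3)) = 1/12 · (0.0303030 − 0.333333) = -0.0252525.

S_1 ≈ 84.3612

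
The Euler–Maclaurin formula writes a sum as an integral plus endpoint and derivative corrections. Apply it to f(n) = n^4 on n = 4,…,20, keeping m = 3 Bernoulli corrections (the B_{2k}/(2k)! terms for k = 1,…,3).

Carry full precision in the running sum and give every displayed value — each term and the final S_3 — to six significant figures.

S_3 ≈ 722568

The integral term ∫_4^20 x^4 dx = 639795.
Endpoint term: (f(4) + f(20))/2 = (256.000 + 160000)/2 = 80128.0.
Integral + boundary = 719923.
Correction k=1: B_{2}/2! · (f^{(1)}(20) − f^{(1)}(4)) = 1/12 · (32000.0 − 256.000) = 2645.33.
Running total after k=1: 722569.
Correction k=2: B_{4}/4! · (f^{(3)}(20) − f^{(3)}(4)) = −1/720 · (480.000 − 96.0000) = -0.533333.
Running total after k=2: 722568.
Correction k=3: B_{6}/6! · (f^{(5)}(20) − f^{(5)}(4)) = 1/30240 · (0.00000 − 0.00000) = 0.00000.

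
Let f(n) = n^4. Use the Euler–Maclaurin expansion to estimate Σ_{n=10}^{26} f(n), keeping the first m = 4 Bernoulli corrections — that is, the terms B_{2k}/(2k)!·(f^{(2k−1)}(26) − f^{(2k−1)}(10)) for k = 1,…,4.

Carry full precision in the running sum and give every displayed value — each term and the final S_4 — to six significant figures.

∫_10^26 x^4 dx evaluates to 2.35628e+06.
Endpoint term: (f(10) + f(26))/2 = (10000.0 + 456976)/2 = 233488.
Running total after boundary: 2.58976e+06.
Order-1 term: 1/12 · (70304.0 − 4000.00) = 5525.33.
Running total after k=1: 2.59529e+06.
Order-2 term: −1/720 · (624.000 − 240.000) = -0.533333.
Running total after k=2: 2.59529e+06.
Order-3 term: 1/30240 · (0.00000 − 0.00000) = 0.00000.
Running total after k=3: 2.59529e+06.
Order-4 term: −1/1209600 · (0.00000 − 0.00000) = 0.00000.

S_4 ≈ 2.59529e+06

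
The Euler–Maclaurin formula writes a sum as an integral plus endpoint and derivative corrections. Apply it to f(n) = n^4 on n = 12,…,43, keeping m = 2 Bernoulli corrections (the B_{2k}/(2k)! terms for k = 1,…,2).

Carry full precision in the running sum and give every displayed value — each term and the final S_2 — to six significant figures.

Integral: ∫_12^43 x^4 dx = 2.93519e+07.
Endpoint term: (f(12) + f(43))/2 = (20736.0 + 3.41880e+06)/2 = 1.71977e+06.
So far: 3.10717e+07.
Order-1 term: 1/12 · (318028 − 6912.00) = 25926.3.
Running total after k=1: 3.10976e+07.
Order-2 term: −1/720 · (1032.00 − 288.000) = -1.03333.

S_2 ≈ 3.10976e+07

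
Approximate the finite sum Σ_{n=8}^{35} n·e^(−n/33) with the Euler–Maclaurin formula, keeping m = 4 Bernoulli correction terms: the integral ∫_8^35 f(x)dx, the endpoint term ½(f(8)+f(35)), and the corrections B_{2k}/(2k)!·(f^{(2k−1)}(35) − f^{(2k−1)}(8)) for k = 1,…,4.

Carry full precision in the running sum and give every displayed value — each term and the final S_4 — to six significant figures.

S_4 ≈ 293.902

∫_8^35 x·e^(−x/33) dx evaluates to 284.755.
Boundary: ½(f(8) + f(35)) = ½(6.27779 + 12.1186) = 9.19820.
Integral + boundary = 293.953.
k=1: B_{2}/(2)! × [f^{(1)}(35) − f^{(1)}(8)] = 1/12 × (-0.0209846 − 0.594487) = -0.0512893.
Running total after k=1: 293.902.
k=2: B_{4}/(4)! × [f^{(3)}(35) − f^{(3)}(8)] = −1/720 × (0.000616627 − 0.00198708) = 1.90341e-06.
Running total after k=2: 293.902.
k=3: B_{6}/(6)! × [f^{(5)}(35) − f^{(5)}(8)] = 1/30240 × (1.15016e-06 − 3.14808e-06) = -6.60689e-11.
Running total after k=3: 293.902.
k=4: B_{8}/(8)! × [f^{(7)}(35) − f^{(7)}(8)] = −1/1209600 × (1.59237e-09 − 4.10605e-09) = 2.07811e-15.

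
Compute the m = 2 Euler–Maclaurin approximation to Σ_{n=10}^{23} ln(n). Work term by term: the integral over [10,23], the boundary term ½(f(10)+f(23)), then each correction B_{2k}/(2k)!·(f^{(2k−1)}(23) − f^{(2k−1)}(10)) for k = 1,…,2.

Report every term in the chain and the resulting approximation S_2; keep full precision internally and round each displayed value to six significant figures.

S_2 ≈ 38.8048

∫_10^23 ln(x) dx evaluates to 36.0905.
Boundary: ½(f(10) + f(23)) = ½(2.30259 + 3.13549) = 2.71904.
Running total after boundary: 38.8096.
Correction k=1: B_{2}/2! · (f^{(1)}(23) − f^{(1)}(10)) = 1/12 · (0.0434783 − 0.100000) = -0.00471014.
Partial sum through k=1: 38.8048.
Correction k=2: B_{4}/4! · (f^{(3)}(23) − f^{(3)}(10)) = −1/720 · (0.000164379 − 0.00200000) = 2.54947e-06.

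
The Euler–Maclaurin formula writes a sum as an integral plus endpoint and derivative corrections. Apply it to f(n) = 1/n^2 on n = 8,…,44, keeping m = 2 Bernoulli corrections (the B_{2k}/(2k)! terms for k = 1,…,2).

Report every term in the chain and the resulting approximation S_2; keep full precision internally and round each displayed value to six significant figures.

The integral term ∫_8^44 1/x^2 dx = 0.102273.
Endpoint term: (f(8) + f(44))/2 = (0.0156250 + 0.000516529)/2 = 0.00807076.
Integral + boundary = 0.110343.
Order-1 term: 1/12 · (-2.34786e-05 − (-0.00390625)) = 0.000323564.
After k=1: 0.110667.
Order-2 term: −1/720 · (-1.45528e-07 − (-0.000732422)) = -1.01705e-06.

S_2 ≈ 0.110666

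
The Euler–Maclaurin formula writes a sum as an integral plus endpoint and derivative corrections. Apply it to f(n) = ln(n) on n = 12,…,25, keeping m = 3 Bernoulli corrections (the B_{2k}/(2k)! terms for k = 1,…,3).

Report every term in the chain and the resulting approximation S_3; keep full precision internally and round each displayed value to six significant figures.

S_3 ≈ 40.5013

∫_12^25 ln(x) dx evaluates to 37.6530.
½[f(12) + f(25)] = ½[2.48491 + 3.21888] = 2.85189.
Integral + boundary = 40.5049.
Correction k=1: B_{2}/2! · (f^{(1)}(25) − f^{(1)}(12)) = 1/12 · (0.0400000 − 0.0833333) = -0.00361111.
Running total after k=1: 40.5013.
Correction k=2: B_{4}/4! · (f^{(3)}(25) − f^{(3)}(12)) = −1/720 · (0.000128000 − 0.00115741) = 1.42973e-06.
Running total after k=2: 40.5013.
Correction k=3: B_{6}/6! · (f^{(5)}(25) − f^{(5)}(12)) = 1/30240 · (2.45760e-06 − 9.64506e-05) = -3.10823e-09.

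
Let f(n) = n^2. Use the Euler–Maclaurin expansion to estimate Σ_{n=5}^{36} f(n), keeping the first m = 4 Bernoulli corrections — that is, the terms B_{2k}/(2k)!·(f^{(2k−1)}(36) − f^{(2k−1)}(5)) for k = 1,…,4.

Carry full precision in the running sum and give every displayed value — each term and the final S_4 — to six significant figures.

∫_5^36 x^2 dx evaluates to 15510.3.
Endpoint term: (f(5) + f(36))/2 = (25.0000 + 1296.00)/2 = 660.500.
Integral + boundary = 16170.8.
k=1: B_{2}/(2)! × [f^{(1)}(36) − f^{(1)}(5)] = 1/12 × (72.0000 − 10.0000) = 5.16667.
Partial sum through k=1: 16176.0.
k=2: B_{4}/(4)! × [f^{(3)}(36) − f^{(3)}(5)] = −1/720 × (0.00000 − 0.00000) = 0.00000.
Partial sum through k=2: 16176.0.
k=3: B_{6}/(6)! × [f^{(5)}(36) − f^{(5)}(5)] = 1/30240 × (0.00000 − 0.00000) = 0.00000.
Partial sum through k=3: 16176.0.
k=4: B_{8}/(8)! × [f^{(7)}(36) − f^{(7)}(5)] = −1/1209600 × (0.00000 − 0.00000) = 0.00000.

S_4 ≈ 16176.0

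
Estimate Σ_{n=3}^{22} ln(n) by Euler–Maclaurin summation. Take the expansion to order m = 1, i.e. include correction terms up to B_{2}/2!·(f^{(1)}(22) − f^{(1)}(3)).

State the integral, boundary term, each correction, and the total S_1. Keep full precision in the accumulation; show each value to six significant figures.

S_1 ≈ 47.7779

Integral: ∫_3^22 ln(x) dx = 45.7071.
½[f(3) + f(22)] = ½[1.09861 + 3.09104] = 2.09483.
Running total after boundary: 47.8019.
Correction k=1: B_{2}/2! · (f^{(1)}(22) − f^{(1)}(3)) = 1/12 · (0.0454545 − 0.333333) = -0.0239899.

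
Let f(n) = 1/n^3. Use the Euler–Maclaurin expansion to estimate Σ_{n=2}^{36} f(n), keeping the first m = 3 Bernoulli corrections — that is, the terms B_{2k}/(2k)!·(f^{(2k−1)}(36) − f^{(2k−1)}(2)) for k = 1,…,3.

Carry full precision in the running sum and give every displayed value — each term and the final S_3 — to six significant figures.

Integral: ∫_2^36 1/x^3 dx = 0.124614.
Endpoint term: (f(2) + f(36))/2 = (0.125000 + 2.14335e-05)/2 = 0.0625107.
Running total after boundary: 0.187125.
Correction k=1: B_{2}/2! · (f^{(1)}(36) − f^{(1)}(2)) = 1/12 · (-1.78612e-06 − (-0.187500)) = 0.0156249.
Running total after k=1: 0.202750.
Correction k=2: B_{4}/4! · (f^{(3)}(36) − f^{(3)}(2)) = −1/720 · (-2.75636e-08 − (-0.937500)) = -0.00130208.
Running total after k=2: 0.201448.
Correction k=3: B_{6}/6! · (f^{(5)}(36) − f^{(5)}(2)) = 1/30240 · (-8.93265e-10 − (-9.84375)) = 0.000325521.

S_3 ≈ 0.201773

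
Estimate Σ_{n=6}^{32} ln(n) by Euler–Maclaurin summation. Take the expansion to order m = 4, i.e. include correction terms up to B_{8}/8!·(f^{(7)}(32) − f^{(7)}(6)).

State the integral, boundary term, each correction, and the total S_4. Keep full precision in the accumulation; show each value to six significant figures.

S_4 ≈ 76.7705

∫_6^32 ln(x) dx evaluates to 74.1530.
½[f(6) + f(32)] = ½[1.79176 + 3.46574] = 2.62875.
Running total after boundary: 76.7817.
k=1: B_{2}/(2)! × [f^{(1)}(32) − f^{(1)}(6)] = 1/12 × (0.0312500 − 0.166667) = -0.0112847.
After k=1: 76.7705.
k=2: B_{4}/(4)! × [f^{(3)}(32) − f^{(3)}(6)] = −1/720 × (6.10352e-05 − 0.00925926) = 1.27753e-05.
After k=2: 76.7705.
k=3: B_{6}/(6)! × [f^{(5)}(32) − f^{(5)}(6)] = 1/30240 × (7.15256e-07 − 0.00308642) = -1.02040e-07.
After k=3: 76.7705.
k=4: B_{8}/(8)! × [f^{(7)}(32) − f^{(7)}(6)] = −1/1209600 × (2.09548e-08 − 0.00257202) = 2.12632e-09.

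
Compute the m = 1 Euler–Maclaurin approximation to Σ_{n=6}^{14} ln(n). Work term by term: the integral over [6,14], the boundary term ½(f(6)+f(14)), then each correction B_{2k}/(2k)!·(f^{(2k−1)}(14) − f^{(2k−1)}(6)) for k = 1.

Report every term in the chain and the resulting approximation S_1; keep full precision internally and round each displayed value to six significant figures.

S_1 ≈ 20.4037

∫_6^14 ln(x) dx evaluates to 18.1962.
½[f(6) + f(14)] = ½[1.79176 + 2.63906] = 2.21541.
Running total after boundary: 20.4117.
k=1: B_{2}/(2)! × [f^{(1)}(14) − f^{(1)}(6)] = 1/12 × (0.0714286 − 0.166667) = -0.00793651.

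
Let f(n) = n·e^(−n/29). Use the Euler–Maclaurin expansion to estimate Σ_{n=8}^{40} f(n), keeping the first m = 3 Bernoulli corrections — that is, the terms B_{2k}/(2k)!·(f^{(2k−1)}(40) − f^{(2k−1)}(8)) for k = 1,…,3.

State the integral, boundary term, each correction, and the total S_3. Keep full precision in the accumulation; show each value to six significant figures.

Integral: ∫_8^40 x·e^(−x/29) dx = 310.563.
Boundary: ½(f(8) + f(40)) = ½(6.07134 + 10.0701) = 8.07071.
So far: 318.633.
Correction k=1: B_{2}/2! · (f^{(1)}(40) − f^{(1)}(8)) = 1/12 · (-0.0954922 − 0.549561) = -0.0537544.
Partial sum through k=1: 318.580.
Correction k=2: B_{4}/4! · (f^{(3)}(40) − f^{(3)}(8)) = −1/720 · (0.000485151 − 0.00245826) = 2.74043e-06.
Partial sum through k=2: 318.580.
Correction k=3: B_{6}/6! · (f^{(5)}(40) − f^{(5)}(8)) = 1/30240 · (1.28876e-06 − 5.06903e-06) = -1.25009e-10.

S_3 ≈ 318.580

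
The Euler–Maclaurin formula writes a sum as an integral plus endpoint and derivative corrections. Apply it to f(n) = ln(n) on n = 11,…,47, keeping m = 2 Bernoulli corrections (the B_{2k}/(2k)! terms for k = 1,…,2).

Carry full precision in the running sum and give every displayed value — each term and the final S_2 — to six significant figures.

∫_11^47 ln(x) dx evaluates to 118.580.
Endpoint term: (f(11) + f(47))/2 = (2.39790 + 3.85015)/2 = 3.12402.
So far: 121.704.
Correction k=1: B_{2}/2! · (f^{(1)}(47) − f^{(1)}(11)) = 1/12 · (0.0212766 − 0.0909091) = -0.00580271.
Running total after k=1: 121.698.
Correction k=2: B_{4}/4! · (f^{(3)}(47) − f^{(3)}(11)) = −1/720 · (1.92636e-05 − 0.00150263) = 2.06023e-06.

S_2 ≈ 121.698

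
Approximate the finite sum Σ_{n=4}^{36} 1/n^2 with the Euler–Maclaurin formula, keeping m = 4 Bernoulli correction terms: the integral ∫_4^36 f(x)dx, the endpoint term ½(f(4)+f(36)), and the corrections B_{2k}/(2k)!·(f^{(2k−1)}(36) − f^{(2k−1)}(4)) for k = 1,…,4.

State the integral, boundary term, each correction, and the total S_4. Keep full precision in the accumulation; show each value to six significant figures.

S_4 ≈ 0.256427

The integral term ∫_4^36 1/x^2 dx = 0.222222.
Boundary: ½(f(4) + f(36)) = ½(0.0625000 + 0.000771605) = 0.0316358.
Running total after boundary: 0.253858.
Correction k=1: B_{2}/2! · (f^{(1)}(36) − f^{(1)}(4)) = 1/12 · (-4.28669e-05 − (-0.0312500)) = 0.00260059.
After k=1: 0.256459.
Correction k=2: B_{4}/4! · (f^{(3)}(36) − f^{(3)}(4)) = −1/720 · (-3.96916e-07 − (-0.0234375)) = -3.25515e-05.
After k=2: 0.256426.
Correction k=3: B_{6}/6! · (f^{(5)}(36) − f^{(5)}(4)) = 1/30240 · (-9.18787e-09 − (-0.0439453)) = 1.45322e-06.
After k=3: 0.256428.
Correction k=4: B_{8}/8! · (f^{(7)}(36) − f^{(7)}(4)) = −1/1209600 · (-3.97007e-10 − (-0.153809)) = -1.27157e-07.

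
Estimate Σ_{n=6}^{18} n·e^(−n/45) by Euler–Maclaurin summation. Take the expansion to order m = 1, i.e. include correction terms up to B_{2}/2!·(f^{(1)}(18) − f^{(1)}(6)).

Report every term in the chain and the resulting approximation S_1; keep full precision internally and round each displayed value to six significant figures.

S_1 ≈ 116.794

Integral: ∫_6^18 x·e^(−x/45) dx = 108.165.
Endpoint term: (f(6) + f(18))/2 = (5.25104 + 12.0658)/2 = 8.65840.
So far: 116.824.
k=1: B_{2}/(2)! × [f^{(1)}(18) − f^{(1)}(6)] = 1/12 × (0.402192 − 0.758484) = -0.0296910.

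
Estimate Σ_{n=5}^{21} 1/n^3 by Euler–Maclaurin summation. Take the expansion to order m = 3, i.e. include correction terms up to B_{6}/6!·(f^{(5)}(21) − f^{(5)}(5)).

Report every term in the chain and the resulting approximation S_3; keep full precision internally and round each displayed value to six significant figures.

The integral term ∫_5^21 1/x^3 dx = 0.0188662.
Endpoint term: (f(5) + f(21))/2 = (0.00800000 + 0.000107980)/2 = 0.00405399.
Running total after boundary: 0.0229202.
Correction k=1: B_{2}/2! · (f^{(1)}(21) − f^{(1)}(5)) = 1/12 · (-1.54257e-05 − (-0.00480000)) = 0.000398715.
Partial sum through k=1: 0.0233189.
Correction k=2: B_{4}/4! · (f^{(3)}(21) − f^{(3)}(5)) = −1/720 · (-6.99577e-07 − (-0.00384000)) = -5.33236e-06.
Partial sum through k=2: 0.0233136.
Correction k=3: B_{6}/6! · (f^{(5)}(21) − f^{(5)}(5)) = 1/30240 · (-6.66264e-08 − (-0.00645120)) = 2.13331e-07.

S_3 ≈ 0.0233138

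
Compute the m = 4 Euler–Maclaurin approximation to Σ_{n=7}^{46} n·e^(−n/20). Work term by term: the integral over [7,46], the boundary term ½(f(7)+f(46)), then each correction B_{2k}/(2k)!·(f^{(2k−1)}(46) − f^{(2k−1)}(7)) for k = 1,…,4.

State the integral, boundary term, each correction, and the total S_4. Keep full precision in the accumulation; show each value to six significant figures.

S_4 ≈ 252.913

Integral: ∫_7^46 x·e^(−x/20) dx = 248.190.
Boundary: ½(f(7) + f(46)) = ½(4.93282 + 4.61191) = 4.77236.
Integral + boundary = 252.962.
k=1: B_{2}/(2)! × [f^{(1)}(46) − f^{(1)}(7)] = 1/12 × (-0.130336 − 0.458047) = -0.0490320.
After k=1: 252.913.
k=2: B_{4}/(4)! × [f^{(3)}(46) − f^{(3)}(7)] = −1/720 × (0.000175453 − 0.00466856) = 6.24042e-06.
After k=2: 252.913.
k=3: B_{6}/(6)! × [f^{(5)}(46) − f^{(5)}(7)] = 1/30240 × (1.69187e-06 − 2.04800e-05) = -6.21301e-10.
After k=3: 252.913.
k=4: B_{8}/(8)! × [f^{(7)}(46) − f^{(7)}(7)] = −1/1209600 × (7.36276e-09 − 7.32215e-08) = 5.44467e-14.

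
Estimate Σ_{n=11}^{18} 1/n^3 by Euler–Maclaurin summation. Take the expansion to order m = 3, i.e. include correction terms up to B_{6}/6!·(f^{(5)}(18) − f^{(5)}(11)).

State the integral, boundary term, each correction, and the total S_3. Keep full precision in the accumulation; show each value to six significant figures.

S_3 ≈ 0.00306506

∫_11^18 1/x^3 dx evaluates to 0.00258902.
Boundary: ½(f(11) + f(18)) = ½(0.000751315 + 0.000171468) = 0.000461391.
Running total after boundary: 0.00305041.
k=1: B_{2}/(2)! × [f^{(1)}(18) − f^{(1)}(11)] = 1/12 × (-2.85780e-05 − (-0.000204904)) = 1.46938e-05.
Partial sum through k=1: 0.00306511.
k=2: B_{4}/(4)! × [f^{(3)}(18) − f^{(3)}(11)] = −1/720 × (-1.76407e-06 − (-3.38684e-05)) = -4.45894e-08.
Partial sum through k=2: 0.00306506.
k=3: B_{6}/(6)! × [f^{(5)}(18) − f^{(5)}(11)] = 1/30240 × (-2.28676e-07 − (-1.17560e-05)) = 3.81194e-10.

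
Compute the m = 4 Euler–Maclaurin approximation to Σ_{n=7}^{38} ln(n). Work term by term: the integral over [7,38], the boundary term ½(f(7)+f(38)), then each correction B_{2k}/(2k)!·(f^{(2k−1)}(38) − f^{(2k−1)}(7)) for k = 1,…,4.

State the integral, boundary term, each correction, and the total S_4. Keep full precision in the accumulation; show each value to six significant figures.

S_4 ≈ 96.3889

∫_7^38 ln(x) dx evaluates to 93.6069.
Endpoint term: (f(7) + f(38))/2 = (1.94591 + 3.63759)/2 = 2.79175.
So far: 96.3987.
k=1: B_{2}/(2)! × [f^{(1)}(38) − f^{(1)}(7)] = 1/12 × (0.0263158 − 0.142857) = -0.00971178.
Running total after k=1: 96.3889.
k=2: B_{4}/(4)! × [f^{(3)}(38) − f^{(3)}(7)] = −1/720 × (3.64485e-05 − 0.00583090) = 8.04785e-06.
Running total after k=2: 96.3889.
k=3: B_{6}/(6)! × [f^{(5)}(38) − f^{(5)}(7)] = 1/30240 × (3.02896e-07 − 0.00142798) = -4.72114e-08.
Running total after k=3: 96.3889.
k=4: B_{8}/(8)! × [f^{(7)}(38) − f^{(7)}(7)] = −1/1209600 × (6.29285e-09 − 0.000874271) = 7.22772e-10.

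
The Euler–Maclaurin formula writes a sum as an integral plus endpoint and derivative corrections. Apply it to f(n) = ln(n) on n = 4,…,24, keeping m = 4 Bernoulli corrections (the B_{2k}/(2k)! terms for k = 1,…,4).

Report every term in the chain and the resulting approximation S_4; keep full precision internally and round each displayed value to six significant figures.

S_4 ≈ 52.9930

∫_4^24 ln(x) dx evaluates to 50.7281.
Boundary: ½(f(4) + f(24)) = ½(1.38629 + 3.17805) = 2.28217.
So far: 53.0103.
Correction k=1: B_{2}/2! · (f^{(1)}(24) − f^{(1)}(4)) = 1/12 · (0.0416667 − 0.250000) = -0.0173611.
After k=1: 52.9929.
Correction k=2: B_{4}/4! · (f^{(3)}(24) − f^{(3)}(4)) = −1/720 · (0.000144676 − 0.0312500) = 4.32018e-05.
After k=2: 52.9930.
Correction k=3: B_{6}/6! · (f^{(5)}(24) − f^{(5)}(4)) = 1/30240 · (3.01408e-06 − 0.0234375) = -7.74950e-07.
After k=3: 52.9930.
Correction k=4: B_{8}/8! · (f^{(7)}(24) − f^{(7)}(4)) = −1/1209600 · (1.56983e-07 − 0.0439453) = 3.63303e-08.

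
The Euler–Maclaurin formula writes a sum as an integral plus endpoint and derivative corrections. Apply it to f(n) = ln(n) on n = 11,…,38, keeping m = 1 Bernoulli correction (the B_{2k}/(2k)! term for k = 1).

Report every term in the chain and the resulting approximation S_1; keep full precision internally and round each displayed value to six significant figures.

S_1 ≈ 87.8638

The integral term ∫_11^38 ln(x) dx = 84.8514.
Endpoint term: (f(11) + f(38))/2 = (2.39790 + 3.63759)/2 = 3.01774.
Integral + boundary = 87.8692.
Order-1 term: 1/12 · (0.0263158 − 0.0909091) = -0.00538278.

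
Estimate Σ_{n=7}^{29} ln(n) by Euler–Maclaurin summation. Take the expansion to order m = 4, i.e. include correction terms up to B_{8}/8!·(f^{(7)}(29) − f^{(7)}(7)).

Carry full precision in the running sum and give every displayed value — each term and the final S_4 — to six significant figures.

S_4 ≈ 64.6778

The integral term ∫_7^29 ln(x) dx = 62.0302.
½[f(7) + f(29)] = ½[1.94591 + 3.36730] = 2.65660.
Integral + boundary = 64.6868.
Correction k=1: B_{2}/2! · (f^{(1)}(29) − f^{(1)}(7)) = 1/12 · (0.0344828 − 0.142857) = -0.00903120.
After k=1: 64.6778.
Correction k=2: B_{4}/4! · (f^{(3)}(29) − f^{(3)}(7)) = −1/720 · (8.20042e-05 − 0.00583090) = 7.98458e-06.
After k=2: 64.6778.
Correction k=3: B_{6}/6! · (f^{(5)}(29) − f^{(5)}(7)) = 1/30240 · (1.17010e-06 − 0.00142798) = -4.71827e-08.
After k=3: 64.6778.
Correction k=4: B_{8}/8! · (f^{(7)}(29) − f^{(7)}(7)) = −1/1209600 · (4.17394e-08 − 0.000874271) = 7.22743e-10.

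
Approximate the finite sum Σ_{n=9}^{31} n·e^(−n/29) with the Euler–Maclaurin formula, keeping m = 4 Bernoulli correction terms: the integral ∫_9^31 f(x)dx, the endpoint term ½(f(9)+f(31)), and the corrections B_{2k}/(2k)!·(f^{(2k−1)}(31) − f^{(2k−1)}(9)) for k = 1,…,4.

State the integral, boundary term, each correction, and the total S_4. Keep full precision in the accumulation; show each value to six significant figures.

S_4 ≈ 219.105

∫_9^31 x·e^(−x/29) dx evaluates to 210.527.
Boundary: ½(f(9) + f(31)) = ½(6.59875 + 10.6443) = 8.62151.
Running total after boundary: 219.149.
k=1: B_{2}/(2)! × [f^{(1)}(31) − f^{(1)}(9)] = 1/12 × (-0.0236802 − 0.505651) = -0.0441109.
Running total after k=1: 219.105.
k=2: B_{4}/(4)! × [f^{(3)}(31) − f^{(3)}(9)] = −1/720 × (0.000788403 − 0.00234487) = 2.16177e-06.
Running total after k=2: 219.105.
k=3: B_{6}/(6)! × [f^{(5)}(31) − f^{(5)}(9)] = 1/30240 × (1.90840e-06 − 4.86147e-06) = -9.76546e-11.
Running total after k=3: 219.105.
k=4: B_{8}/(8)! × [f^{(7)}(31) − f^{(7)}(9)] = −1/1209600 × (3.42371e-09 − 8.24584e-09) = 3.98655e-15.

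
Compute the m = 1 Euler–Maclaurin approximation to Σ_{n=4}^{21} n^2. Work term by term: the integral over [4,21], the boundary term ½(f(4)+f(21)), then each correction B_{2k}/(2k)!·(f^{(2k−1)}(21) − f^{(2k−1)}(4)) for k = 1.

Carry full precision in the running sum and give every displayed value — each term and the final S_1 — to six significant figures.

∫_4^21 x^2 dx evaluates to 3065.67.
Endpoint term: (f(4) + f(21))/2 = (16.0000 + 441.000)/2 = 228.500.
So far: 3294.17.
Correction k=1: B_{2}/2! · (f^{(1)}(21) − f^{(1)}(4)) = 1/12 · (42.0000 − 8.00000) = 2.83333.

S_1 ≈ 3297.00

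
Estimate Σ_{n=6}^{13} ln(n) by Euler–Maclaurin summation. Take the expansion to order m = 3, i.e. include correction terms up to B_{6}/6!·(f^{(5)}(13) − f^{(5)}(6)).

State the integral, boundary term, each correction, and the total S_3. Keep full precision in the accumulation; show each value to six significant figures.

S_3 ≈ 17.7647

Integral: ∫_6^13 ln(x) dx = 15.5938.
Boundary: ½(f(6) + f(13)) = ½(1.79176 + 2.56495) = 2.17835.
Running total after boundary: 17.7721.
k=1: B_{2}/(2)! × [f^{(1)}(13) − f^{(1)}(6)] = 1/12 × (0.0769231 − 0.166667) = -0.00747863.
Partial sum through k=1: 17.7647.
k=2: B_{4}/(4)! × [f^{(3)}(13) − f^{(3)}(6)] = −1/720 × (0.000910332 − 0.00925926) = 1.15957e-05.
Partial sum through k=2: 17.7647.
k=3: B_{6}/(6)! × [f^{(5)}(13) − f^{(5)}(6)] = 1/30240 × (6.46390e-05 − 0.00308642) = -9.99266e-08.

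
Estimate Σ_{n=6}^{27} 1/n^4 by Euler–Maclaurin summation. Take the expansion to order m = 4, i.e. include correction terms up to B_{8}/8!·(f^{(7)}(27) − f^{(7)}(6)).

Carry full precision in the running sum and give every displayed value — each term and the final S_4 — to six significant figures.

S_4 ≈ 0.00195529

Integral: ∫_6^27 1/x^4 dx = 0.00152627.
½[f(6) + f(27)] = ½[0.000771605 + 1.88168e-06] = 0.000386743.
Integral + boundary = 0.00191302.
k=1: B_{2}/(2)! × [f^{(1)}(27) − f^{(1)}(6)] = 1/12 × (-2.78767e-07 − (-0.000514403)) = 4.28437e-05.
Running total after k=1: 0.00195586.
k=2: B_{4}/(4)! × [f^{(3)}(27) − f^{(3)}(6)] = −1/720 × (-1.14719e-08 − (-0.000428669)) = -5.95358e-07.
Running total after k=2: 0.00195527.
k=3: B_{6}/(6)! × [f^{(5)}(27) − f^{(5)}(6)] = 1/30240 × (-8.81242e-10 − (-0.000666819)) = 2.20509e-08.
Running total after k=3: 0.00195529.
k=4: B_{8}/(8)! × [f^{(7)}(27) − f^{(7)}(6)] = −1/1209600 × (-1.08795e-10 − (-0.00166705)) = -1.37818e-09.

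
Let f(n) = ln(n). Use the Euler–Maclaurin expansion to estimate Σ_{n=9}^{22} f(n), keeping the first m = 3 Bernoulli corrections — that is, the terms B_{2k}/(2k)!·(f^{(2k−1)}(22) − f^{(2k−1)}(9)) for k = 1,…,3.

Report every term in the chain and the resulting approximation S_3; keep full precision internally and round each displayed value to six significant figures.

S_3 ≈ 37.8666

Integral: ∫_9^22 ln(x) dx = 35.2279.
Boundary: ½(f(9) + f(22)) = ½(2.19722 + 3.09104) = 2.64413.
Running total after boundary: 37.8720.
Order-1 term: 1/12 · (0.0454545 − 0.111111) = -0.00547138.
Running total after k=1: 37.8666.
Order-2 term: −1/720 · (0.000187829 − 0.00274348) = 3.54952e-06.
Running total after k=2: 37.8666.
Order-3 term: 1/30240 · (4.65691e-06 − 0.000406442) = -1.32865e-08.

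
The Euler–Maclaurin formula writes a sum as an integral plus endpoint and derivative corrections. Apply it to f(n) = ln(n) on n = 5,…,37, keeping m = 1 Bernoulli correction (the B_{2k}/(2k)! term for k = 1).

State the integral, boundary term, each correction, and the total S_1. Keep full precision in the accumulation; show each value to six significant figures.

The integral term ∫_5^37 ln(x) dx = 93.5568.
Boundary: ½(f(5) + f(37)) = ½(1.60944 + 3.61092) = 2.61018.
Integral + boundary = 96.1670.
k=1: B_{2}/(2)! × [f^{(1)}(37) − f^{(1)}(5)] = 1/12 × (0.0270270 − 0.200000) = -0.0144144.

S_1 ≈ 96.1525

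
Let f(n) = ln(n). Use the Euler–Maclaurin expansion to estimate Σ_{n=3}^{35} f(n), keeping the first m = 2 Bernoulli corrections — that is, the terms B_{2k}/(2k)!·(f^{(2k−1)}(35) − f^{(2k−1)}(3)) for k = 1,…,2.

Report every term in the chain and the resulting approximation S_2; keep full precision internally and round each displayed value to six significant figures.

S_2 ≈ 91.4430

Integral: ∫_3^35 ln(x) dx = 89.1413.
Boundary: ½(f(3) + f(35)) = ½(1.09861 + 3.55535) = 2.32698.
So far: 91.4683.
Order-1 term: 1/12 · (0.0285714 − 0.333333) = -0.0253968.
After k=1: 91.4429.
Order-2 term: −1/720 · (4.66472e-05 − 0.0740741) = 0.000102816.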